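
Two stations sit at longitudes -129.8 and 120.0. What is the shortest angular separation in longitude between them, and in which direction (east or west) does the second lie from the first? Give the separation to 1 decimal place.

Raw difference: 120.0 − -129.8 = 249.8°.
Normalise into (−180°, 180°]: 249.8° − 360° = -110.2°.
Negative ⇒ the second point lies to the west; separation 110.2°.

110.2° west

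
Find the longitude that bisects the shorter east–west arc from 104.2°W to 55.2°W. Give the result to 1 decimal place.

79.7°W

Signed shortest Δλ from -104.2° to -55.2° is +49.0°.
Midpoint longitude = -104.2° + (+49.0°)/2 = -104.2° + 24.5° = -79.7°.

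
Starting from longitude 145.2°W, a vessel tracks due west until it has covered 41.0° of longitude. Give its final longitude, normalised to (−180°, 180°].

173.8°E

Start at -145.2°; shift −41.0° → -186.2°.
-186.2° lies outside (−180°, 180°]; add 360° → +173.8°.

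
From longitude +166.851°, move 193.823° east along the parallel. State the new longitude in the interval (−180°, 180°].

+0.674°

Start at +166.851°; shift +193.823° → +360.674°.
+360.674° lies outside (−180°, 180°]; subtract 360° → +0.674°.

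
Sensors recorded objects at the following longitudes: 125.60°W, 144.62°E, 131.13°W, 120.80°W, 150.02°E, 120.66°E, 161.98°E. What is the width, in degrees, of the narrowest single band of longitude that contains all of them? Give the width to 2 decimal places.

118.54°

Sort the longitudes: -131.13°, -125.60°, -120.80°, +120.66°, +144.62°, +150.02°, +161.98°.
Eastward gaps between consecutive values (wrapping around): 5.53°, 4.80°, 241.46°, 23.96°, 5.40°, 11.96°, 66.89°.
Largest gap = 241.46° ⇒ minimal covering band is its complement: 360° − 241.46° = 118.54°.
Band runs from +120.66° eastward to -120.80°, crossing the antimeridian.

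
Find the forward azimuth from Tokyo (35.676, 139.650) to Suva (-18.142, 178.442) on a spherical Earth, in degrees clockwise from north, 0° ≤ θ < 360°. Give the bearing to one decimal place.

Δλ = 178.442 − 139.650 = 38.792°.
θ = atan2( sin Δλ · cos φ₂ , cos φ₁ · sin φ₂ − sin φ₁ · cos φ₂ · cos Δλ )
  = atan2(0.59535, -0.68490) = 139.001° → normalised to [0°, 360°): 139.001°.

139.0°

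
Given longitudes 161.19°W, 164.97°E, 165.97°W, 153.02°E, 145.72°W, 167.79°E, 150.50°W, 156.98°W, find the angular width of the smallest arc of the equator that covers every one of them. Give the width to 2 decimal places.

61.26°

Sort the longitudes: -165.97°, -161.19°, -156.98°, -150.50°, -145.72°, +153.02°, +164.97°, +167.79°.
Eastward gaps between consecutive values (wrapping around): 4.78°, 4.21°, 6.48°, 4.78°, 298.74°, 11.95°, 2.82°, 26.24°.
Largest gap = 298.74° ⇒ minimal covering band is its complement: 360° − 298.74° = 61.26°.
Band runs from +153.02° eastward to -145.72°, crossing the antimeridian.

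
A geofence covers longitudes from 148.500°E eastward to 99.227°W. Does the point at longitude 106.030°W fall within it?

Yes

Band width going east from +148.500° to -99.227°: ((-99.227 − 148.500) mod 360) = 112.273°.
Offset of -106.030° east of the west edge: ((-106.030 − 148.500) mod 360) = 105.470°.
105.470° ≤ 112.273° ⇒ inside.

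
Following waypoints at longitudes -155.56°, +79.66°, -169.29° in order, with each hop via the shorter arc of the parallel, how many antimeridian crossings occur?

Leg 1: -155.56° → +79.66°, shortest Δλ = -124.78° (west) — crosses 180°.
Leg 2: +79.66° → -169.29°, shortest Δλ = 111.05° (east) — crosses 180°.
Total crossings: 2.

2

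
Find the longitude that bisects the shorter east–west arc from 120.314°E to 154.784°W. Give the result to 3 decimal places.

Signed shortest Δλ from +120.314° to -154.784° is +84.902°.
Midpoint longitude = +120.314° + (+84.902°)/2 = +120.314° + 42.451° = +162.765°.
(The naïve average (+120.314 + -154.784)/2 = -17.235° is on the wrong side of the globe.)

162.765°E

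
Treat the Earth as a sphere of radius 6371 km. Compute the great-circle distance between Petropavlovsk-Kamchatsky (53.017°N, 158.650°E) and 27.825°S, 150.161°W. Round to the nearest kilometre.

Δλ = -150.161 − 158.650 = -308.811°; wrapped into (−180°, 180°]: 51.189°.
Δφ = -27.825 − 53.017 = -80.842°.
a = sin²(Δφ/2) + cos φ₁ · cos φ₂ · sin²(Δλ/2) = 0.519709.
c = 2·atan2(√a, √(1−a)) = 1.61022 rad → d = 6371·c ≈ 10258.74 km.

10259 km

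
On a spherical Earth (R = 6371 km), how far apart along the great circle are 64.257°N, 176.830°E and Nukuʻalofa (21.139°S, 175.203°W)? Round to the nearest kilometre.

Δλ = -175.203 − 176.830 = -352.033°; wrapped into (−180°, 180°]: 7.967°.
Δφ = -21.139 − 64.257 = -85.396°.
a = sin²(Δφ/2) + cos φ₁ · cos φ₂ · sin²(Δλ/2) = 0.461821.
c = 2·atan2(√a, √(1−a)) = 1.49436 rad → d = 6371·c ≈ 9520.59 km.

9521 km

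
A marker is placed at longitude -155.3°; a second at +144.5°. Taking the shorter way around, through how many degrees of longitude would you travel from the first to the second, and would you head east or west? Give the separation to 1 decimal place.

Raw difference: 144.5 − -155.3 = 299.8°.
Normalise into (−180°, 180°]: 299.8° − 360° = -60.2°.
Negative ⇒ the second point lies to the west; separation 60.2°.

60.2° west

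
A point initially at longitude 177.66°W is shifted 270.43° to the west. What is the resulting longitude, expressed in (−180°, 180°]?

Start at -177.66°; shift −270.43° → -448.09°.
-448.09° lies outside (−180°, 180°]; add 360° → -88.09°.

88.09°W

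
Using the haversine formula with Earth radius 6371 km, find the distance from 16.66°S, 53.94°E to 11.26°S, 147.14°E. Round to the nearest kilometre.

9985 km

Δλ = 147.14 − 53.94 = 93.20°.
Δφ = -11.26 − -16.66 = 5.40°.
a = sin²(Δφ/2) + cos φ₁ · cos φ₂ · sin²(Δλ/2) = 0.498235.
c = 2·atan2(√a, √(1−a)) = 1.56727 rad → d = 6371·c ≈ 9985.05 km.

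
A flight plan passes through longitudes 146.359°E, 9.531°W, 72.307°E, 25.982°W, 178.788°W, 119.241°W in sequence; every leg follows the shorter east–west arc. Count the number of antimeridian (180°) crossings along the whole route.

0

Leg 1: +146.359° → -9.531°, shortest Δλ = -155.89° (west) — does not cross 180°.
Leg 2: -9.531° → +72.307°, shortest Δλ = 81.838° (east) — does not cross 180°.
Leg 3: +72.307° → -25.982°, shortest Δλ = -98.289° (west) — does not cross 180°.
Leg 4: -25.982° → -178.788°, shortest Δλ = -152.806° (west) — does not cross 180°.
Leg 5: -178.788° → -119.241°, shortest Δλ = 59.547° (east) — does not cross 180°.
Total crossings: 0.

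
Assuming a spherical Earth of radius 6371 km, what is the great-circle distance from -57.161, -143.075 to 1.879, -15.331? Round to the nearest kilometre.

12349 km

Δλ = -15.331 − -143.075 = 127.744°.
Δφ = 1.879 − -57.161 = 59.040°.
a = sin²(Δφ/2) + cos φ₁ · cos φ₂ · sin²(Δλ/2) = 0.679660.
c = 2·atan2(√a, √(1−a)) = 1.93833 rad → d = 6371·c ≈ 12349.13 km.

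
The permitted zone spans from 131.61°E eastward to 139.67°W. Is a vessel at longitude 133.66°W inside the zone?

Band width going east from +131.61° to -139.67°: ((-139.67 − 131.61) mod 360) = 88.72°.
Offset of -133.66° east of the west edge: ((-133.66 − 131.61) mod 360) = 94.73°.
94.73° > 88.72° ⇒ outside.

No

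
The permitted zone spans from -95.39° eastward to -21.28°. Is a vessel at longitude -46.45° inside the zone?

Band width going east from -95.39° to -21.28°: ((-21.28 − -95.39) mod 360) = 74.11°.
Offset of -46.45° east of the west edge: ((-46.45 − -95.39) mod 360) = 48.94°.
48.94° ≤ 74.11° ⇒ inside.

Yes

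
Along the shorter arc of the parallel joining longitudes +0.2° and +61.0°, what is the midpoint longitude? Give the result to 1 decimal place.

Signed shortest Δλ from +0.2° to +61.0° is +60.8°.
Midpoint longitude = +0.2° + (+60.8°)/2 = +0.2° + 30.4° = +30.6°.

+30.6°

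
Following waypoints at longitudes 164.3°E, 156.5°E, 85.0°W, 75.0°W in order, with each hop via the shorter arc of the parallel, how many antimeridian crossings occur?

Leg 1: +164.3° → +156.5°, shortest Δλ = -7.8° (west) — does not cross 180°.
Leg 2: +156.5° → -85.0°, shortest Δλ = 118.5° (east) — crosses 180°.
Leg 3: -85.0° → -75.0°, shortest Δλ = 10.0° (east) — does not cross 180°.
Total crossings: 1.

1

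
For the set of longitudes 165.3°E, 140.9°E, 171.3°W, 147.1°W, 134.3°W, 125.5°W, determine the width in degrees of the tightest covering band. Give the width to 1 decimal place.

Sort the longitudes: -171.3°, -147.1°, -134.3°, -125.5°, +140.9°, +165.3°.
Eastward gaps between consecutive values (wrapping around): 24.2°, 12.8°, 8.8°, 266.4°, 24.4°, 23.4°.
Largest gap = 266.4° ⇒ minimal covering band is its complement: 360° − 266.4° = 93.6°.
Band runs from +140.9° eastward to -125.5°, crossing the antimeridian.

93.6°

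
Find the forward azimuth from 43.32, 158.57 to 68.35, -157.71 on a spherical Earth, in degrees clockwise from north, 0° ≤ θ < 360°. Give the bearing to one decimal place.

27.3°

Δλ = -157.71 − 158.57 = -316.28°; wrapped into (−180°, 180°]: 43.72°.
θ = atan2( sin Δλ · cos φ₂ , cos φ₁ · sin φ₂ − sin φ₁ · cos φ₂ · cos Δλ )
  = atan2(0.25498, 0.49328) = 27.335° → normalised to [0°, 360°): 27.335°.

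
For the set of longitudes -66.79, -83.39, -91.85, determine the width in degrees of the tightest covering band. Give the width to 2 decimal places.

Sort the longitudes: -91.85°, -83.39°, -66.79°.
Eastward gaps between consecutive values (wrapping around): 8.46°, 16.60°, 334.94°.
Largest gap = 334.94° ⇒ minimal covering band is its complement: 360° − 334.94° = 25.06°.
Band runs from -91.85° eastward to -66.79°.

25.06°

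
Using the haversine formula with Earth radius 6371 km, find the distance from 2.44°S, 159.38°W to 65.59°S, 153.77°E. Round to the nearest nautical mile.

Δλ = 153.77 − -159.38 = 313.15°; wrapped into (−180°, 180°]: -46.85°.
Δφ = -65.59 − -2.44 = -63.15°.
a = sin²(Δφ/2) + cos φ₁ · cos φ₂ · sin²(Δλ/2) = 0.339427.
c = 2·atan2(√a, √(1−a)) = 1.24386 rad → d = 6371·c ≈ 7924.61 km ≈ 4278.95 nmi.

4279 nmi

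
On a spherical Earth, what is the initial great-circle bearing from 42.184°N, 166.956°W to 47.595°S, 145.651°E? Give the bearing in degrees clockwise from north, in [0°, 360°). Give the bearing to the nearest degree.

Δλ = 145.651 − -166.956 = 312.607°; wrapped into (−180°, 180°]: -47.393°.
θ = atan2( sin Δλ · cos φ₂ , cos φ₁ · sin φ₂ − sin φ₁ · cos φ₂ · cos Δλ )
  = atan2(-0.49634, -0.85371) = -149.826° → normalised to [0°, 360°): 210.174°.

210°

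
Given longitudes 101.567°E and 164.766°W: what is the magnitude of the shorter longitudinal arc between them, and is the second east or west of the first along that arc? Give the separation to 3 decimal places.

93.667° east

Raw difference: -164.766 − 101.567 = -266.333°.
Normalise into (−180°, 180°]: -266.333° + 360° = 93.667°.
Positive ⇒ the second point lies to the east; separation 93.667°.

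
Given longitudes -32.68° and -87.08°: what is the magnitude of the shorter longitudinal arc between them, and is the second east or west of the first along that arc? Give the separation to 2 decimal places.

54.40° west

Raw difference: -87.08 − -32.68 = -54.4°.
Normalise into (−180°, 180°]: -54.4° stays -54.4°.
Negative ⇒ the second point lies to the west; separation 54.40°.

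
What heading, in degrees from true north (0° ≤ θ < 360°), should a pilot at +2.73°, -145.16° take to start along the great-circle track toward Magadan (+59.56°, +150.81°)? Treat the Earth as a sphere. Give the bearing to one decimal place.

Δλ = 150.81 − -145.16 = 295.97°; wrapped into (−180°, 180°]: -64.03°.
θ = atan2( sin Δλ · cos φ₂ , cos φ₁ · sin φ₂ − sin φ₁ · cos φ₂ · cos Δλ )
  = atan2(-0.45548, 0.85061) = -28.168° → normalised to [0°, 360°): 331.832°.

331.8°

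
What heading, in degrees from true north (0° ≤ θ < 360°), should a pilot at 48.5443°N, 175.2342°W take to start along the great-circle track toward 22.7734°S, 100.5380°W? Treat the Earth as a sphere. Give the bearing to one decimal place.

116.3°

Δλ = -100.5380 − -175.2342 = 74.6962°.
θ = atan2( sin Δλ · cos φ₂ , cos φ₁ · sin φ₂ − sin φ₁ · cos φ₂ · cos Δλ )
  = atan2(0.88935, -0.43866) = 116.254° → normalised to [0°, 360°): 116.254°.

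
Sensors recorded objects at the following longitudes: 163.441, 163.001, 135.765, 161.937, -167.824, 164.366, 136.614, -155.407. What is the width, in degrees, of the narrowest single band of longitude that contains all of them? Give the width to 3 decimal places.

68.828°

Sort the longitudes: -167.824°, -155.407°, +135.765°, +136.614°, +161.937°, +163.001°, +163.441°, +164.366°.
Eastward gaps between consecutive values (wrapping around): 12.417°, 291.172°, 0.849°, 25.323°, 1.064°, 0.440°, 0.925°, 27.810°.
Largest gap = 291.172° ⇒ minimal covering band is its complement: 360° − 291.172° = 68.828°.
Band runs from +135.765° eastward to -155.407°, crossing the antimeridian.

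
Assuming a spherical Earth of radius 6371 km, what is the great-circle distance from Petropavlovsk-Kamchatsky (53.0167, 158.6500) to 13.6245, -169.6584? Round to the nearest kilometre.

5194 km

Δλ = -169.6584 − 158.6500 = -328.3084°; wrapped into (−180°, 180°]: 31.6916°.
Δφ = 13.6245 − 53.0167 = -39.3922°.
a = sin²(Δφ/2) + cos φ₁ · cos φ₂ · sin²(Δλ/2) = 0.157179.
c = 2·atan2(√a, √(1−a)) = 0.81531 rad → d = 6371·c ≈ 5194.35 km.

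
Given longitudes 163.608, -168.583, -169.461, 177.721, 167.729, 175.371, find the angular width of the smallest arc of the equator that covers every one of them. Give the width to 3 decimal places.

27.809°

Sort the longitudes: -169.461°, -168.583°, +163.608°, +167.729°, +175.371°, +177.721°.
Eastward gaps between consecutive values (wrapping around): 0.878°, 332.191°, 4.121°, 7.642°, 2.350°, 12.818°.
Largest gap = 332.191° ⇒ minimal covering band is its complement: 360° − 332.191° = 27.809°.
Band runs from +163.608° eastward to -168.583°, crossing the antimeridian.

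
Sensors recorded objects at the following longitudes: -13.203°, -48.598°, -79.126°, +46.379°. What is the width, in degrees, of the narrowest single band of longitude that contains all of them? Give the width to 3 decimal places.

Sort the longitudes: -79.126°, -48.598°, -13.203°, +46.379°.
Eastward gaps between consecutive values (wrapping around): 30.528°, 35.395°, 59.582°, 234.495°.
Largest gap = 234.495° ⇒ minimal covering band is its complement: 360° − 234.495° = 125.505°.
Band runs from -79.126° eastward to +46.379°.

125.505°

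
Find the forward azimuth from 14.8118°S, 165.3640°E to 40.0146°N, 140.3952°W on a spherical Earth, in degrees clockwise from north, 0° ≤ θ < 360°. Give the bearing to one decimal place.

40.2°

Δλ = -140.3952 − 165.3640 = -305.7592°; wrapped into (−180°, 180°]: 54.2408°.
θ = atan2( sin Δλ · cos φ₂ , cos φ₁ · sin φ₂ − sin φ₁ · cos φ₂ · cos Δλ )
  = atan2(0.62150, 0.73603) = 40.177° → normalised to [0°, 360°): 40.177°.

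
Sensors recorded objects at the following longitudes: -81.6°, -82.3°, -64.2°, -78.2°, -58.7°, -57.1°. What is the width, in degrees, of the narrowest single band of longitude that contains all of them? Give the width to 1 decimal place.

25.2°

Sort the longitudes: -82.3°, -81.6°, -78.2°, -64.2°, -58.7°, -57.1°.
Eastward gaps between consecutive values (wrapping around): 0.7°, 3.4°, 14.0°, 5.5°, 1.6°, 334.8°.
Largest gap = 334.8° ⇒ minimal covering band is its complement: 360° − 334.8° = 25.2°.
Band runs from -82.3° eastward to -57.1°.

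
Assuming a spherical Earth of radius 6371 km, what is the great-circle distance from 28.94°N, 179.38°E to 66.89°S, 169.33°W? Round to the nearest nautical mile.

5777 nmi

Δλ = -169.33 − 179.38 = -348.71°; wrapped into (−180°, 180°]: 11.29°.
Δφ = -66.89 − 28.94 = -95.83°.
a = sin²(Δφ/2) + cos φ₁ · cos φ₂ · sin²(Δλ/2) = 0.554112.
c = 2·atan2(√a, √(1−a)) = 1.67923 rad → d = 6371·c ≈ 10698.39 km ≈ 5776.67 nmi.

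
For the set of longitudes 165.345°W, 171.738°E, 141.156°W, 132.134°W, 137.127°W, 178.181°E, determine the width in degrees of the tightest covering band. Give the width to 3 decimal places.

56.128°

Sort the longitudes: -165.345°, -141.156°, -137.127°, -132.134°, +171.738°, +178.181°.
Eastward gaps between consecutive values (wrapping around): 24.189°, 4.029°, 4.993°, 303.872°, 6.443°, 16.474°.
Largest gap = 303.872° ⇒ minimal covering band is its complement: 360° − 303.872° = 56.128°.
Band runs from +171.738° eastward to -132.134°, crossing the antimeridian.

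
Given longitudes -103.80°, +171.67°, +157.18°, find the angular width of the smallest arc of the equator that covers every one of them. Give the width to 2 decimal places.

Sort the longitudes: -103.80°, +157.18°, +171.67°.
Eastward gaps between consecutive values (wrapping around): 260.98°, 14.49°, 84.53°.
Largest gap = 260.98° ⇒ minimal covering band is its complement: 360° − 260.98° = 99.02°.
Band runs from +157.18° eastward to -103.80°, crossing the antimeridian.

99.02°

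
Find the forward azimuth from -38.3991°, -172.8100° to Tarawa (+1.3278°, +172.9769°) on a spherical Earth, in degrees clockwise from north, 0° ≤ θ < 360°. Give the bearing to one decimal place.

Δλ = 172.9769 − -172.8100 = 345.7869°; wrapped into (−180°, 180°]: -14.2131°.
θ = atan2( sin Δλ · cos φ₂ , cos φ₁ · sin φ₂ − sin φ₁ · cos φ₂ · cos Δλ )
  = atan2(-0.24546, 0.62012) = -21.595° → normalised to [0°, 360°): 338.405°.

338.4°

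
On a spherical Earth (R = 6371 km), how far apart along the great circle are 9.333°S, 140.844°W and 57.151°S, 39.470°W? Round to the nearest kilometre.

Δλ = -39.470 − -140.844 = 101.374°.
Δφ = -57.151 − -9.333 = -47.818°.
a = sin²(Δφ/2) + cos φ₁ · cos φ₂ · sin²(Δλ/2) = 0.484658.
c = 2·atan2(√a, √(1−a)) = 1.54011 rad → d = 6371·c ≈ 9812.02 km.

9812 km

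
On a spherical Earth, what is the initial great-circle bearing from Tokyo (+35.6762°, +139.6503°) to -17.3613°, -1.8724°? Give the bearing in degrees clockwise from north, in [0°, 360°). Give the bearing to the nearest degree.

Δλ = -1.8724 − 139.6503 = -141.5227°.
θ = atan2( sin Δλ · cos φ₂ , cos φ₁ · sin φ₂ − sin φ₁ · cos φ₂ · cos Δλ )
  = atan2(-0.59386, 0.19337) = -71.964° → normalised to [0°, 360°): 288.036°.

288°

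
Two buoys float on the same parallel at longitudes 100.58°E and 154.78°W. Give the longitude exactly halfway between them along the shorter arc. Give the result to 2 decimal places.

Signed shortest Δλ from +100.58° to -154.78° is +104.64°.
Midpoint longitude = +100.58° + (+104.64°)/2 = +100.58° + 52.32° = +152.90°.
(The naïve average (+100.58 + -154.78)/2 = -27.1° is on the wrong side of the globe.)

152.90°E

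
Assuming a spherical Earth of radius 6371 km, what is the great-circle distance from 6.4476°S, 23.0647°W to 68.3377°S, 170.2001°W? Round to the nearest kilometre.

Δλ = -170.2001 − -23.0647 = -147.1354°.
Δφ = -68.3377 − -6.4476 = -61.8901°.
a = sin²(Δφ/2) + cos φ₁ · cos φ₂ · sin²(Δλ/2) = 0.601866.
c = 2·atan2(√a, √(1−a)) = 1.77596 rad → d = 6371·c ≈ 11314.67 km.

11315 km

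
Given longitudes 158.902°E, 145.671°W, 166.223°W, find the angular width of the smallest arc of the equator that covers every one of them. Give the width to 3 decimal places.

55.427°

Sort the longitudes: -166.223°, -145.671°, +158.902°.
Eastward gaps between consecutive values (wrapping around): 20.552°, 304.573°, 34.875°.
Largest gap = 304.573° ⇒ minimal covering band is its complement: 360° − 304.573° = 55.427°.
Band runs from +158.902° eastward to -145.671°, crossing the antimeridian.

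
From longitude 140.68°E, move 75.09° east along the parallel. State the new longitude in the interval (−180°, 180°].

144.23°W

Start at +140.68°; shift +75.09° → +215.77°.
+215.77° lies outside (−180°, 180°]; subtract 360° → -144.23°.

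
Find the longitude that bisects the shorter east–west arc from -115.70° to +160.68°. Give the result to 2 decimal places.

-157.51°

Signed shortest Δλ from -115.70° to +160.68° is -83.62°.
Midpoint longitude = -115.70° + (-83.62°)/2 = -115.70° − 41.81° = -157.51°.
(The naïve average (-115.70 + +160.68)/2 = 22.49° is on the wrong side of the globe.)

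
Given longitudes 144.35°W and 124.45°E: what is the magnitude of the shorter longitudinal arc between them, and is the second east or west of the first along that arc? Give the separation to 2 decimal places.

Raw difference: 124.45 − -144.35 = 268.8°.
Normalise into (−180°, 180°]: 268.8° − 360° = -91.2°.
Negative ⇒ the second point lies to the west; separation 91.20°.

91.20° west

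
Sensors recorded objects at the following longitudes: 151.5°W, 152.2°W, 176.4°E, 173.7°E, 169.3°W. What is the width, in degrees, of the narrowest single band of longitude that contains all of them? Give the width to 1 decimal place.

Sort the longitudes: -169.3°, -152.2°, -151.5°, +173.7°, +176.4°.
Eastward gaps between consecutive values (wrapping around): 17.1°, 0.7°, 325.2°, 2.7°, 14.3°.
Largest gap = 325.2° ⇒ minimal covering band is its complement: 360° − 325.2° = 34.8°.
Band runs from +173.7° eastward to -151.5°, crossing the antimeridian.

34.8°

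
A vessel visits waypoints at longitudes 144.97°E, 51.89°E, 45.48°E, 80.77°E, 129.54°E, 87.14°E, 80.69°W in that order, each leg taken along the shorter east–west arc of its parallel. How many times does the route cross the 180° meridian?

0

Leg 1: +144.97° → +51.89°, shortest Δλ = -93.08° (west) — does not cross 180°.
Leg 2: +51.89° → +45.48°, shortest Δλ = -6.41° (west) — does not cross 180°.
Leg 3: +45.48° → +80.77°, shortest Δλ = 35.29° (east) — does not cross 180°.
Leg 4: +80.77° → +129.54°, shortest Δλ = 48.77° (east) — does not cross 180°.
Leg 5: +129.54° → +87.14°, shortest Δλ = -42.4° (west) — does not cross 180°.
Leg 6: +87.14° → -80.69°, shortest Δλ = -167.83° (west) — does not cross 180°.
Total crossings: 0.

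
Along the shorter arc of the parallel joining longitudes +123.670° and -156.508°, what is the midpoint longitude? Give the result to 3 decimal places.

Signed shortest Δλ from +123.670° to -156.508° is +79.822°.
Midpoint longitude = +123.670° + (+79.822°)/2 = +123.670° + 39.911° = +163.581°.
(The naïve average (+123.670 + -156.508)/2 = -16.419° is on the wrong side of the globe.)

+163.581°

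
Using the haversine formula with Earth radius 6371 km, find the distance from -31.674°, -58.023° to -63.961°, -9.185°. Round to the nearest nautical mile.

Δλ = -9.185 − -58.023 = 48.838°.
Δφ = -63.961 − -31.674 = -32.287°.
a = sin²(Δφ/2) + cos φ₁ · cos φ₂ · sin²(Δλ/2) = 0.141158.
c = 2·atan2(√a, √(1−a)) = 0.77033 rad → d = 6371·c ≈ 4907.74 km ≈ 2649.97 nmi.

2650 nmi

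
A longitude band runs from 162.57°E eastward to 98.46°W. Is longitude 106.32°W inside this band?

Yes

Band width going east from +162.57° to -98.46°: ((-98.46 − 162.57) mod 360) = 98.97°.
Offset of -106.32° east of the west edge: ((-106.32 − 162.57) mod 360) = 91.11°.
91.11° ≤ 98.97° ⇒ inside.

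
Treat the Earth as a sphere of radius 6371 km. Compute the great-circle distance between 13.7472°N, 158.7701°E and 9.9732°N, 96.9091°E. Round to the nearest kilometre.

6728 km

Δλ = 96.9091 − 158.7701 = -61.8610°.
Δφ = 9.9732 − 13.7472 = -3.7740°.
a = sin²(Δφ/2) + cos φ₁ · cos φ₂ · sin²(Δλ/2) = 0.253832.
c = 2·atan2(√a, √(1−a)) = 1.05602 rad → d = 6371·c ≈ 6727.94 km.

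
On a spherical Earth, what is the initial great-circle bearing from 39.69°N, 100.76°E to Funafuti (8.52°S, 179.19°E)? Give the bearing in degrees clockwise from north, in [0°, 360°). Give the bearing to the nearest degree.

104°

Δλ = 179.19 − 100.76 = 78.43°.
θ = atan2( sin Δλ · cos φ₂ , cos φ₁ · sin φ₂ − sin φ₁ · cos φ₂ · cos Δλ )
  = atan2(0.96887, -0.24068) = 103.951° → normalised to [0°, 360°): 103.951°.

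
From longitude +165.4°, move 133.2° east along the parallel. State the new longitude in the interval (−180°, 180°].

Start at +165.4°; shift +133.2° → +298.6°.
+298.6° lies outside (−180°, 180°]; subtract 360° → -61.4°.

-61.4°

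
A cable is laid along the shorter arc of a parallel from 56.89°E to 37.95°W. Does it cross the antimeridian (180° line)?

No

Signed shortest Δλ = ((-37.95 − 56.89 + 180) mod 360) − 180 = -94.84°.
Going west by 94.84° from +56.89° reaches -37.95° without touching 180°.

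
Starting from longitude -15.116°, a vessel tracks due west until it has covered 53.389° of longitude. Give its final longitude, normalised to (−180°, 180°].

-68.505°

Start at -15.116°; shift −53.389° → -68.505°.
-68.505° already lies in (−180°, 180°].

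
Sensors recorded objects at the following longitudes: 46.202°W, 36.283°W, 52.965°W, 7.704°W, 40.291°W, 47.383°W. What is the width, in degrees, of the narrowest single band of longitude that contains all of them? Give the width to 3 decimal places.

Sort the longitudes: -52.965°, -47.383°, -46.202°, -40.291°, -36.283°, -7.704°.
Eastward gaps between consecutive values (wrapping around): 5.582°, 1.181°, 5.911°, 4.008°, 28.579°, 314.739°.
Largest gap = 314.739° ⇒ minimal covering band is its complement: 360° − 314.739° = 45.261°.
Band runs from -52.965° eastward to -7.704°.

45.261°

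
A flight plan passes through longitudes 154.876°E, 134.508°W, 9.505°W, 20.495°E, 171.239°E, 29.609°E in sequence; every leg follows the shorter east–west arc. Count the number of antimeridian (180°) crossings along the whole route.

Leg 1: +154.876° → -134.508°, shortest Δλ = 70.616° (east) — crosses 180°.
Leg 2: -134.508° → -9.505°, shortest Δλ = 125.003° (east) — does not cross 180°.
Leg 3: -9.505° → +20.495°, shortest Δλ = 30.0° (east) — does not cross 180°.
Leg 4: +20.495° → +171.239°, shortest Δλ = 150.744° (east) — does not cross 180°.
Leg 5: +171.239° → +29.609°, shortest Δλ = -141.63° (west) — does not cross 180°.
Total crossings: 1.

1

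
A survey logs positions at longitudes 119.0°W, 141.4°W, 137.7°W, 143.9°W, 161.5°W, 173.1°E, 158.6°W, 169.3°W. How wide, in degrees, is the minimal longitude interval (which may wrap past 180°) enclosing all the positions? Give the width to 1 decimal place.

67.9°

Sort the longitudes: -169.3°, -161.5°, -158.6°, -143.9°, -141.4°, -137.7°, -119.0°, +173.1°.
Eastward gaps between consecutive values (wrapping around): 7.8°, 2.9°, 14.7°, 2.5°, 3.7°, 18.7°, 292.1°, 17.6°.
Largest gap = 292.1° ⇒ minimal covering band is its complement: 360° − 292.1° = 67.9°.
Band runs from +173.1° eastward to -119.0°, crossing the antimeridian.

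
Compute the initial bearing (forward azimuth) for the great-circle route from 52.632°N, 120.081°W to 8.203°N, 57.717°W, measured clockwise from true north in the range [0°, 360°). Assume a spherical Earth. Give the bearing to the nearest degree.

108°

Δλ = -57.717 − -120.081 = 62.364°.
θ = atan2( sin Δλ · cos φ₂ , cos φ₁ · sin φ₂ − sin φ₁ · cos φ₂ · cos Δλ )
  = atan2(0.87685, -0.27828) = 107.608° → normalised to [0°, 360°): 107.608°.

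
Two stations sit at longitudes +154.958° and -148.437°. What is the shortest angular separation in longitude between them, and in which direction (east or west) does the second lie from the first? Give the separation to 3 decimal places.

Raw difference: -148.437 − 154.958 = -303.395°.
Normalise into (−180°, 180°]: -303.395° + 360° = 56.605°.
Positive ⇒ the second point lies to the east; separation 56.605°.

56.605° east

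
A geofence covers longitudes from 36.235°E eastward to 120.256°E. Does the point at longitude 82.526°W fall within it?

No

Band width going east from +36.235° to +120.256°: ((120.256 − 36.235) mod 360) = 84.021°.
Offset of -82.526° east of the west edge: ((-82.526 − 36.235) mod 360) = 241.239°.
241.239° > 84.021° ⇒ outside.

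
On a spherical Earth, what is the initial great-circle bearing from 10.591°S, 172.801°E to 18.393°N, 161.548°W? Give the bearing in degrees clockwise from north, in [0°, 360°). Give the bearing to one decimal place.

41.3°

Δλ = -161.548 − 172.801 = -334.349°; wrapped into (−180°, 180°]: 25.651°.
θ = atan2( sin Δλ · cos φ₂ , cos φ₁ · sin φ₂ − sin φ₁ · cos φ₂ · cos Δλ )
  = atan2(0.41077, 0.46738) = 41.312° → normalised to [0°, 360°): 41.312°.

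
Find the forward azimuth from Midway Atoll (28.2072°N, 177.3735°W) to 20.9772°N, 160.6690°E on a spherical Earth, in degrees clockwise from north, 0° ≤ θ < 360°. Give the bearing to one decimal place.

255.0°

Δλ = 160.6690 − -177.3735 = 338.0425°; wrapped into (−180°, 180°]: -21.9575°.
θ = atan2( sin Δλ · cos φ₂ , cos φ₁ · sin φ₂ − sin φ₁ · cos φ₂ · cos Δλ )
  = atan2(-0.34914, -0.09384) = -105.044° → normalised to [0°, 360°): 254.956°.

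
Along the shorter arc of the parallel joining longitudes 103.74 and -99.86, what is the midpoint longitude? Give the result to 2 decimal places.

-178.06°

Signed shortest Δλ from +103.74° to -99.86° is +156.40°.
Midpoint longitude = +103.74° + (+156.40°)/2 = +103.74° + 78.20° = +181.94°.
Normalise into (−180°, 180°]: -178.06°.
(The naïve average (+103.74 + -99.86)/2 = 1.94° is on the wrong side of the globe.)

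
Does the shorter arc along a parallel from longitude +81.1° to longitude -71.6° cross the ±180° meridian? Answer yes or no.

No

Signed shortest Δλ = ((-71.6 − 81.1 + 180) mod 360) − 180 = -152.7°.
Going west by 152.7° from +81.1° reaches -71.6° without touching 180°.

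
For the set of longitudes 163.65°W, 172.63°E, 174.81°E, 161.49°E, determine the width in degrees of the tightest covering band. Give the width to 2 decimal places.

Sort the longitudes: -163.65°, +161.49°, +172.63°, +174.81°.
Eastward gaps between consecutive values (wrapping around): 325.14°, 11.14°, 2.18°, 21.54°.
Largest gap = 325.14° ⇒ minimal covering band is its complement: 360° − 325.14° = 34.86°.
Band runs from +161.49° eastward to -163.65°, crossing the antimeridian.

34.86°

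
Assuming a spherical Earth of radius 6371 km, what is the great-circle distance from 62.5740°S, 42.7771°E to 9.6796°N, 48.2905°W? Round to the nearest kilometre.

Δλ = -48.2905 − 42.7771 = -91.0676°.
Δφ = 9.6796 − -62.5740 = 72.2536°.
a = sin²(Δφ/2) + cos φ₁ · cos φ₂ · sin²(Δλ/2) = 0.578850.
c = 2·atan2(√a, √(1−a)) = 1.72916 rad → d = 6371·c ≈ 11016.47 km.

11016 km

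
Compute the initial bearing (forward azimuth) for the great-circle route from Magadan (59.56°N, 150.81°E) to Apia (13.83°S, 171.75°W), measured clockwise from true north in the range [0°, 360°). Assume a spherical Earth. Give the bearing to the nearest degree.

143°

Δλ = -171.75 − 150.81 = -322.56°; wrapped into (−180°, 180°]: 37.44°.
θ = atan2( sin Δλ · cos φ₂ , cos φ₁ · sin φ₂ − sin φ₁ · cos φ₂ · cos Δλ )
  = atan2(0.59031, -0.78581) = 143.086° → normalised to [0°, 360°): 143.086°.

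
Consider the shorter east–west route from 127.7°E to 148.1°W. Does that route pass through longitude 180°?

Naïve |-148.1 − 127.7| = 275.8° > 180°, so the shorter arc goes the other way round — across 180°.
Signed shortest Δλ = ((-148.1 − 127.7 + 180) mod 360) − 180 = 84.2°.
Going east by 84.2° from +127.7° passes through 180° before reaching -148.1°.

Yes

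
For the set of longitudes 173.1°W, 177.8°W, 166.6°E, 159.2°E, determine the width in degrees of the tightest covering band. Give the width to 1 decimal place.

Sort the longitudes: -177.8°, -173.1°, +159.2°, +166.6°.
Eastward gaps between consecutive values (wrapping around): 4.7°, 332.3°, 7.4°, 15.6°.
Largest gap = 332.3° ⇒ minimal covering band is its complement: 360° − 332.3° = 27.7°.
Band runs from +159.2° eastward to -173.1°, crossing the antimeridian.

27.7°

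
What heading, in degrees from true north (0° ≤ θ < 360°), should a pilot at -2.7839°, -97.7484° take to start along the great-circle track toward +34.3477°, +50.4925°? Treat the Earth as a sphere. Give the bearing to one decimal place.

Δλ = 50.4925 − -97.7484 = 148.2409°.
θ = atan2( sin Δλ · cos φ₂ , cos φ₁ · sin φ₂ − sin φ₁ · cos φ₂ · cos Δλ )
  = atan2(0.43457, 0.52945) = 39.379° → normalised to [0°, 360°): 39.379°.

39.4°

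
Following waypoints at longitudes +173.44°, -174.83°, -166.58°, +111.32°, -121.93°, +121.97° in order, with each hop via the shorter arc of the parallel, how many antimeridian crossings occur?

4

Leg 1: +173.44° → -174.83°, shortest Δλ = 11.73° (east) — crosses 180°.
Leg 2: -174.83° → -166.58°, shortest Δλ = 8.25° (east) — does not cross 180°.
Leg 3: -166.58° → +111.32°, shortest Δλ = -82.1° (west) — crosses 180°.
Leg 4: +111.32° → -121.93°, shortest Δλ = 126.75° (east) — crosses 180°.
Leg 5: -121.93° → +121.97°, shortest Δλ = -116.1° (west) — crosses 180°.
Total crossings: 4.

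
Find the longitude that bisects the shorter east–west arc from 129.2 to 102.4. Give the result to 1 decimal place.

Signed shortest Δλ from +129.2° to +102.4° is -26.8°.
Midpoint longitude = +129.2° + (-26.8°)/2 = +129.2° − 13.4° = +115.8°.

+115.8°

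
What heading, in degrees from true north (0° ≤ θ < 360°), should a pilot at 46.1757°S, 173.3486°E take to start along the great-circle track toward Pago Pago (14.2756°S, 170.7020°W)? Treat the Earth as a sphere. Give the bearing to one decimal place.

28.0°

Δλ = -170.7020 − 173.3486 = -344.0506°; wrapped into (−180°, 180°]: 15.9494°.
θ = atan2( sin Δλ · cos φ₂ , cos φ₁ · sin φ₂ − sin φ₁ · cos φ₂ · cos Δλ )
  = atan2(0.26630, 0.50152) = 27.968° → normalised to [0°, 360°): 27.968°.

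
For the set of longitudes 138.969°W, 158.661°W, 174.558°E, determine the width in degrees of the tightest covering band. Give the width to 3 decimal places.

Sort the longitudes: -158.661°, -138.969°, +174.558°.
Eastward gaps between consecutive values (wrapping around): 19.692°, 313.527°, 26.781°.
Largest gap = 313.527° ⇒ minimal covering band is its complement: 360° − 313.527° = 46.473°.
Band runs from +174.558° eastward to -138.969°, crossing the antimeridian.

46.473°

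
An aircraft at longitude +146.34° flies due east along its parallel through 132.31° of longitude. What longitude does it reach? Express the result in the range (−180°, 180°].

-81.35°

Start at +146.34°; shift +132.31° → +278.65°.
+278.65° lies outside (−180°, 180°]; subtract 360° → -81.35°.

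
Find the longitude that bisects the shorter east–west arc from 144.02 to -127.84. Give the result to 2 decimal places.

-171.91°

Signed shortest Δλ from +144.02° to -127.84° is +88.14°.
Midpoint longitude = +144.02° + (+88.14°)/2 = +144.02° + 44.07° = +188.09°.
Normalise into (−180°, 180°]: -171.91°.
(The naïve average (+144.02 + -127.84)/2 = 8.09° is on the wrong side of the globe.)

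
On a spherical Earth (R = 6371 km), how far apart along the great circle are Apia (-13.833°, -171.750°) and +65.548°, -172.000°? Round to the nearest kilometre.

8827 km

Δλ = -172.000 − -171.750 = -0.250°.
Δφ = 65.548 − -13.833 = 79.381°.
a = sin²(Δφ/2) + cos φ₁ · cos φ₂ · sin²(Δλ/2) = 0.407863.
c = 2·atan2(√a, √(1−a)) = 1.38546 rad → d = 6371·c ≈ 8826.79 km.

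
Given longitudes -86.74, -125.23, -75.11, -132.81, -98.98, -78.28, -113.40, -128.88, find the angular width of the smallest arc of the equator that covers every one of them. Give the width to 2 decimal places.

Sort the longitudes: -132.81°, -128.88°, -125.23°, -113.40°, -98.98°, -86.74°, -78.28°, -75.11°.
Eastward gaps between consecutive values (wrapping around): 3.93°, 3.65°, 11.83°, 14.42°, 12.24°, 8.46°, 3.17°, 302.30°.
Largest gap = 302.30° ⇒ minimal covering band is its complement: 360° − 302.30° = 57.70°.
Band runs from -132.81° eastward to -75.11°.

57.70°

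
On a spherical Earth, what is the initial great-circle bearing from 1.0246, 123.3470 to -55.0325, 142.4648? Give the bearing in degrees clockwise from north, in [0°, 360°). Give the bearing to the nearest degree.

167°

Δλ = 142.4648 − 123.3470 = 19.1178°.
θ = atan2( sin Δλ · cos φ₂ , cos φ₁ · sin φ₂ − sin φ₁ · cos φ₂ · cos Δλ )
  = atan2(0.18770, -0.82903) = 167.243° → normalised to [0°, 360°): 167.243°.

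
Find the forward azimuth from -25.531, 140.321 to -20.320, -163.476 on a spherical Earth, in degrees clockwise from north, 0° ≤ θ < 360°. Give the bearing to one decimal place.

Δλ = -163.476 − 140.321 = -303.797°; wrapped into (−180°, 180°]: 56.203°.
θ = atan2( sin Δλ · cos φ₂ , cos φ₁ · sin φ₂ − sin φ₁ · cos φ₂ · cos Δλ )
  = atan2(0.77930, -0.08853) = 96.481° → normalised to [0°, 360°): 96.481°.

96.5°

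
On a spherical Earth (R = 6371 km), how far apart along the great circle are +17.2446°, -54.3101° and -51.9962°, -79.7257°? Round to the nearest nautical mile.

Δλ = -79.7257 − -54.3101 = -25.4156°.
Δφ = -51.9962 − 17.2446 = -69.2408°.
a = sin²(Δφ/2) + cos φ₁ · cos φ₂ · sin²(Δλ/2) = 0.351235.
c = 2·atan2(√a, √(1−a)) = 1.26869 rad → d = 6371·c ≈ 8082.83 km ≈ 4364.38 nmi.

4364 nmi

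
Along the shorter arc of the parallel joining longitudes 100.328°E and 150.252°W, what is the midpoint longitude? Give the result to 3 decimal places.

Signed shortest Δλ from +100.328° to -150.252° is +109.420°.
Midpoint longitude = +100.328° + (+109.420°)/2 = +100.328° + 54.710° = +155.038°.
(The naïve average (+100.328 + -150.252)/2 = -24.962° is on the wrong side of the globe.)

155.038°E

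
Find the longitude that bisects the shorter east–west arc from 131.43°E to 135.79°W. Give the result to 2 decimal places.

177.82°E

Signed shortest Δλ from +131.43° to -135.79° is +92.78°.
Midpoint longitude = +131.43° + (+92.78°)/2 = +131.43° + 46.39° = +177.82°.
(The naïve average (+131.43 + -135.79)/2 = -2.18° is on the wrong side of the globe.)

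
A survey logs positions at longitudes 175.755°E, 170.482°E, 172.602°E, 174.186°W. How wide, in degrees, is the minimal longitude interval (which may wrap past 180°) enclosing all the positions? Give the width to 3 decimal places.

Sort the longitudes: -174.186°, +170.482°, +172.602°, +175.755°.
Eastward gaps between consecutive values (wrapping around): 344.668°, 2.120°, 3.153°, 10.059°.
Largest gap = 344.668° ⇒ minimal covering band is its complement: 360° − 344.668° = 15.332°.
Band runs from +170.482° eastward to -174.186°, crossing the antimeridian.

15.332°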